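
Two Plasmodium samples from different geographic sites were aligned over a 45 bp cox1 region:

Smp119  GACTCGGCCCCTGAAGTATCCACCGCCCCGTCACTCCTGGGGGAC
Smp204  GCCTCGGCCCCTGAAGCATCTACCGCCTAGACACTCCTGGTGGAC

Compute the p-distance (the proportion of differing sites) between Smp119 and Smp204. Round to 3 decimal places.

0.156

The sequences differ at positions 2 (A/C), 17 (T/C), 21 (C/T), 28 (C/T), 29 (C/A), 31 (T/A), 41 (G/T).
There are 7 differences over 45 sites, so p = 7/45 = 0.156.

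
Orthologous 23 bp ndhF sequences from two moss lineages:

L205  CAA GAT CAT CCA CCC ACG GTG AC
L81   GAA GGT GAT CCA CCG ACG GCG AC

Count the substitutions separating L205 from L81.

The sequences differ at positions 1 (C/G), 5 (A/G), 7 (C/G), 15 (C/G), 20 (T/C).
That gives 5 mismatches out of 23 aligned sites, so the Hamming distance is 5.

5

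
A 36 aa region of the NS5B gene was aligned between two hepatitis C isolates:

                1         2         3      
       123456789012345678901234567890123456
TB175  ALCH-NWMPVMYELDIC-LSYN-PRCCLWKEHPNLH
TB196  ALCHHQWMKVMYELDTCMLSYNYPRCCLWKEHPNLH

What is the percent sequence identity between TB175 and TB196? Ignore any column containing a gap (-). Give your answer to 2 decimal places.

Excluding the 3 gap columns leaves 33 comparable sites.
The sequences differ at positions 6 (N/Q), 9 (P/K), 16 (I/T).
30 of the 33 comparable sites match, so the percent identity is 30/33 × 100 = 90.91%.

90.91%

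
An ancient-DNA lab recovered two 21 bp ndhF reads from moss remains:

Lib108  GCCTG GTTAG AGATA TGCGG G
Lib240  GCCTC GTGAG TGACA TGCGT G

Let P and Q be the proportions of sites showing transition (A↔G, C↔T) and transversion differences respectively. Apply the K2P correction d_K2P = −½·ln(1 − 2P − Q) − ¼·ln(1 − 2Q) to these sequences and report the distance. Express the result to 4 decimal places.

0.2881

The sequences differ at positions 5 (G/C, transversion), 8 (T/G, transversion), 11 (A/T, transversion), 14 (T/C, transition), 20 (G/T, transversion).
Of the 5 differences, 1 transition and 4 transversions over 21 sites: P = 1/21 = 0.047619, Q = 4/21 = 0.190476.
d = −0.5·ln(0.714286) − 0.25·ln(0.619048) = −0.5·(-0.336472) − 0.25·(-0.479572) = 0.2881.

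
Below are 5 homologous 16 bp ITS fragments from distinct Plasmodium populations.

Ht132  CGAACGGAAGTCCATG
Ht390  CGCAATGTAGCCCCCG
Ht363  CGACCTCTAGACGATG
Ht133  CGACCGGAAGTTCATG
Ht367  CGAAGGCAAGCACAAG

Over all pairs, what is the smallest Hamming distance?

2

Pairwise Hamming distances:
  Ht132 vs Ht390: 7
  Ht132 vs Ht363: 6
  Ht132 vs Ht133: 2
  Ht132 vs Ht367: 5
  Ht390 vs Ht363: 8
  Ht390 vs Ht133: 9
  Ht390 vs Ht367: 8
  Ht363 vs Ht133: 6
  Ht363 vs Ht367: 8
  Ht133 vs Ht367: 6
The smallest is 2, between Ht132 and Ht133.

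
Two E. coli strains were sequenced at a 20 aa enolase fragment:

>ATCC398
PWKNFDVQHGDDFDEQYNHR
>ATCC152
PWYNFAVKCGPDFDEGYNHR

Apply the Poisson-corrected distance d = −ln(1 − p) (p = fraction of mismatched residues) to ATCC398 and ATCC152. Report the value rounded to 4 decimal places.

The sequences differ at positions 3 (K/Y), 6 (D/A), 8 (Q/K), 9 (H/C), 11 (D/P), 16 (Q/G).
p = 6/20 = 0.300000.
d = −ln(1 − 0.300000) = −ln(0.700000) = 0.3567.

0.3567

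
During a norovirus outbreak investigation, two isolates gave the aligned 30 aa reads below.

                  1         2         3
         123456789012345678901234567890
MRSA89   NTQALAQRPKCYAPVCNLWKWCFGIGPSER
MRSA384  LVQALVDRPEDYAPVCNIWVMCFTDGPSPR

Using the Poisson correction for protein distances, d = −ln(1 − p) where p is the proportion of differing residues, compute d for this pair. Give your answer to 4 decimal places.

Mismatches occur at site 1 (N↔L), site 2 (T↔V), site 6 (A↔V), site 7 (Q↔D), site 10 (K↔E), site 11 (C↔D), site 18 (L↔I), site 20 (K↔V), site 21 (W↔M), site 24 (G↔T), site 25 (I↔D), site 29 (E↔P).
p = 12/30 = 0.400000.
d = −ln(1 − 0.400000) = −ln(0.600000) = 0.5108.

0.5108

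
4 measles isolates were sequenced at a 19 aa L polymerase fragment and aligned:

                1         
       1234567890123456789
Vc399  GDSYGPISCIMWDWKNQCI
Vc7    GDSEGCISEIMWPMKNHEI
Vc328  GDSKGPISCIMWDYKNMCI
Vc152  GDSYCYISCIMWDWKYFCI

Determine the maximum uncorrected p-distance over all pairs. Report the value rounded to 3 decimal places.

0.474

Pairwise Hamming distances:
  Vc399 vs Vc7: 7
  Vc399 vs Vc328: 3
  Vc399 vs Vc152: 4
  Vc7 vs Vc328: 7
  Vc7 vs Vc152: 9
  Vc328 vs Vc152: 6
The largest is 9 mismatches, between Vc7 and Vc152; p = 9/19 = 0.474.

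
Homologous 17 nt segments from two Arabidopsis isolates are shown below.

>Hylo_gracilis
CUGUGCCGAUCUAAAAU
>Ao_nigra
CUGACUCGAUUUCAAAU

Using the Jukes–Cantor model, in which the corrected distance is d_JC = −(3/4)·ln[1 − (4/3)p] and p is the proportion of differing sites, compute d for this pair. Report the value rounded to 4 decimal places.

0.3734

Mismatches occur at site 4 (U↔A), site 5 (G↔C), site 6 (C↔U), site 11 (C↔U), site 13 (A↔C).
p = 5/17 = 0.294118.
d = −0.75 · ln(1 − (4/3)·0.294118) = −0.75 · ln(0.607843) = −0.75 · (-0.497839) = 0.3734.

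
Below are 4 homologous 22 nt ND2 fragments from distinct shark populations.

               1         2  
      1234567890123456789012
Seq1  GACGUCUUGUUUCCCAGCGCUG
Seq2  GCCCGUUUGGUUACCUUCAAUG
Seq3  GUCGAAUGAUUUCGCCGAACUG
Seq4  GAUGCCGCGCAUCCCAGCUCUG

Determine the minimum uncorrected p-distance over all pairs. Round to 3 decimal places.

Pairwise Hamming distances:
  Seq1 vs Seq2: 10
  Seq1 vs Seq3: 9
  Seq1 vs Seq4: 7
  Seq2 vs Seq3: 13
  Seq2 vs Seq4: 14
  Seq3 vs Seq4: 13
The smallest is 7 mismatches, between Seq1 and Seq4; p = 7/22 = 0.318.

0.318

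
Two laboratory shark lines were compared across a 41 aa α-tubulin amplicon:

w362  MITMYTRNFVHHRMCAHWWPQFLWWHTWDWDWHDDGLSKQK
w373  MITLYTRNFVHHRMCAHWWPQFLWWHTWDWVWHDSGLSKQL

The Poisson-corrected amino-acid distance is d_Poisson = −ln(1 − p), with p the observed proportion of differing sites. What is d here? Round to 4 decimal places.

The sequences differ at positions 4 (M/L), 31 (D/V), 35 (D/S), 41 (K/L).
p = 4/41 = 0.097561.
d = −ln(1 − 0.097561) = −ln(0.902439) = 0.1027.

0.1027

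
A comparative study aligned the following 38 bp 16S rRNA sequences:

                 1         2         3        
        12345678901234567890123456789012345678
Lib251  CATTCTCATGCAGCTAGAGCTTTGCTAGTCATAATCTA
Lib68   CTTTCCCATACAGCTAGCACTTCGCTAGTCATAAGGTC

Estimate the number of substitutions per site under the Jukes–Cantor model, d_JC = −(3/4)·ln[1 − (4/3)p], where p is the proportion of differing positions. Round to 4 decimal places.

The sequences differ at positions 2 (A/T), 6 (T/C), 10 (G/A), 18 (A/C), 19 (G/A), 23 (T/C), 35 (T/G), 36 (C/G), 38 (A/C).
p = 9/38 = 0.236842.
d = −0.75 · ln(1 − (4/3)·0.236842) = −0.75 · ln(0.684211) = −0.75 · (-0.379489) = 0.2846.

0.2846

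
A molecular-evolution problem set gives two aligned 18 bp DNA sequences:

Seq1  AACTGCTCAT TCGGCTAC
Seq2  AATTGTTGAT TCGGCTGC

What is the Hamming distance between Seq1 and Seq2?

The sequences differ at positions 3 (C/T), 6 (C/T), 8 (C/G), 17 (A/G).
That gives 4 mismatches out of 18 aligned sites, so the Hamming distance is 4.

4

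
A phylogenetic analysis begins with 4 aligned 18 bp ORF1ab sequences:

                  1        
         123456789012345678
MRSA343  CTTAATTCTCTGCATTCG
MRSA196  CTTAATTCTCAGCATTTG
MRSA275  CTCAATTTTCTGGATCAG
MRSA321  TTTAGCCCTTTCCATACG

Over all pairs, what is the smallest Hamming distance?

Pairwise Hamming distances:
  MRSA343 vs MRSA196: 2
  MRSA343 vs MRSA275: 5
  MRSA343 vs MRSA321: 7
  MRSA196 vs MRSA275: 6
  MRSA196 vs MRSA321: 9
  MRSA275 vs MRSA321: 11
The smallest is 2, between MRSA343 and MRSA196.

2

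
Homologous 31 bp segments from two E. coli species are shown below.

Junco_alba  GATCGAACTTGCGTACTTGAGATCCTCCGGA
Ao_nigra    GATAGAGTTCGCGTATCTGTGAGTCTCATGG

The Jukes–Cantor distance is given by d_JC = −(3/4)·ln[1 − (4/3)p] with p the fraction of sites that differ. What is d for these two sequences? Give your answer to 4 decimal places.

The sequences differ at positions 4 (C/A), 7 (A/G), 8 (C/T), 10 (T/C), 16 (C/T), 17 (T/C), 20 (A/T), 23 (T/G), 24 (C/T), 28 (C/A), 29 (G/T), 31 (A/G).
p = 12/31 = 0.387097.
d = −0.75 · ln(1 − (4/3)·0.387097) = −0.75 · ln(0.483871) = −0.75 · (-0.725937) = 0.5445.

0.5445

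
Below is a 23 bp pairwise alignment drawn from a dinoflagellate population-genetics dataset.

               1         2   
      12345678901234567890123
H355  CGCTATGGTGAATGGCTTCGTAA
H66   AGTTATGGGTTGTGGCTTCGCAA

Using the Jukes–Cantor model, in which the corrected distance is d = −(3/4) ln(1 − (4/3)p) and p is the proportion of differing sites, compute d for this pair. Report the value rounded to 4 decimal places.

Mismatches occur at site 1 (C→A), site 3 (C→T), site 9 (T→G), site 10 (G→T), site 11 (A→T), site 12 (A→G), site 21 (T→C).
p = 7/23 = 0.304348.
d = −0.75 · ln(1 − (4/3)·0.304348) = −0.75 · ln(0.594203) = −0.75 · (-0.520534) = 0.3904.

0.3904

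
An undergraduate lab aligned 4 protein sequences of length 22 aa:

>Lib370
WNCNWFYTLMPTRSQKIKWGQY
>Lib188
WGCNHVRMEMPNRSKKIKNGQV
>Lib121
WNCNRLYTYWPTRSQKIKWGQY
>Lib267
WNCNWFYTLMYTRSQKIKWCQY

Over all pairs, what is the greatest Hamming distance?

Pairwise Hamming distances:
  Lib370 vs Lib188: 10
  Lib370 vs Lib121: 4
  Lib370 vs Lib267: 2
  Lib188 vs Lib121: 11
  Lib188 vs Lib267: 12
  Lib121 vs Lib267: 6
The largest is 12, between Lib188 and Lib267.

12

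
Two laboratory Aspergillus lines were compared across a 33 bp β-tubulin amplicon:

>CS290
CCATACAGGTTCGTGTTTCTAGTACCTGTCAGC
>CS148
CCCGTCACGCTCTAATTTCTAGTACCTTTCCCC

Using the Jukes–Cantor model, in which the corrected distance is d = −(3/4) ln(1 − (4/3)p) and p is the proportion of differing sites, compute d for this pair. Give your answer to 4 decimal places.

0.4408

The sequences differ at positions 3 (A/C), 4 (T/G), 5 (A/T), 8 (G/C), 10 (T/C), 13 (G/T), 14 (T/A), 15 (G/A), 28 (G/T), 31 (A/C), 32 (G/C).
p = 11/33 = 0.333333.
d = −0.75 · ln(1 − (4/3)·0.333333) = −0.75 · ln(0.555556) = −0.75 · (-0.587786) = 0.4408.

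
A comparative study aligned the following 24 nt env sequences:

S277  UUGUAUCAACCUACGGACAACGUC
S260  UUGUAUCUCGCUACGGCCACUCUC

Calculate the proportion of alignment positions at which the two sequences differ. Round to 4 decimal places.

The sequences differ at positions 8 (A/U), 9 (A/C), 10 (C/G), 17 (A/C), 20 (A/C), 21 (C/U), 22 (G/C).
There are 7 differences over 24 sites, so p = 7/24 = 0.2917.

0.2917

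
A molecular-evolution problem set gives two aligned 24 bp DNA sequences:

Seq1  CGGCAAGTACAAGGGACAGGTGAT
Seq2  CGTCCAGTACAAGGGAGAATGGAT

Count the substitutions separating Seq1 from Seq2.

6

The sequences differ at positions 3 (G/T), 5 (A/C), 17 (C/G), 19 (G/A), 20 (G/T), 21 (T/G).
That gives 6 mismatches out of 24 aligned sites, so the Hamming distance is 6.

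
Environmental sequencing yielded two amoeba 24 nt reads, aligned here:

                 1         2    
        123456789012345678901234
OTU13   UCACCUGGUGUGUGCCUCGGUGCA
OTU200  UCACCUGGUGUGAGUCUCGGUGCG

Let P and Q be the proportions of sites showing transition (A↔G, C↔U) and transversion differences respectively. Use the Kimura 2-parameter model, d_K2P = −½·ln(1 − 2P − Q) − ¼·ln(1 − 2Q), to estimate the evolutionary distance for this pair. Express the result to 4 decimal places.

0.1386

The sequences differ at positions 13 (U/A, transversion), 15 (C/U, transition), 24 (A/G, transition).
Of the 3 differences, 2 transitions and 1 transversion over 24 sites: P = 2/24 = 0.083333, Q = 1/24 = 0.041667.
d = −0.5·ln(0.791667) − 0.25·ln(0.916666) = −0.5·(-0.233614) − 0.25·(-0.087012) = 0.1386.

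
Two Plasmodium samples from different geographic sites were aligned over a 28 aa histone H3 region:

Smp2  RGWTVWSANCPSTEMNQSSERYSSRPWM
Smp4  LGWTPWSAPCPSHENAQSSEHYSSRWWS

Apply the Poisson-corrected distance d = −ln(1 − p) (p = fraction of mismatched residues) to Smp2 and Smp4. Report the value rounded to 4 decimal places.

Differing sites — 1:R/L; 5:V/P; 9:N/P; 13:T/H; 15:M/N; 16:N/A; 21:R/H; 26:P/W; 28:M/S.
p = 9/28 = 0.321429.
d = −ln(1 − 0.321429) = −ln(0.678571) = 0.3878.

0.3878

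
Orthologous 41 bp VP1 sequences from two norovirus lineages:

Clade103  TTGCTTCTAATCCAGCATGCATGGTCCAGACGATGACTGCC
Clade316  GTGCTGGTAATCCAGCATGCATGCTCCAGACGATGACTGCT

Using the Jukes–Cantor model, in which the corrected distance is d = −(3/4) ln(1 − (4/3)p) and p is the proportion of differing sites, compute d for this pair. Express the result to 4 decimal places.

0.1331

Mismatches occur at site 1 (T↔G), site 6 (T↔G), site 7 (C↔G), site 24 (G↔C), site 41 (C↔T).
p = 5/41 = 0.121951.
d = −0.75 · ln(1 − (4/3)·0.121951) = −0.75 · ln(0.837399) = −0.75 · (-0.177455) = 0.1331.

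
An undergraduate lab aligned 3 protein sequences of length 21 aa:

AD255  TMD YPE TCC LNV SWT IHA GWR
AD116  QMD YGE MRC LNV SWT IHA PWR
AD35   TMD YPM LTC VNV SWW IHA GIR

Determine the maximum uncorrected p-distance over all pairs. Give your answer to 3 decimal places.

Pairwise Hamming distances:
  AD255 vs AD116: 5
  AD255 vs AD35: 6
  AD116 vs AD35: 9
The largest is 9 mismatches, between AD116 and AD35; p = 9/21 = 0.429.

0.429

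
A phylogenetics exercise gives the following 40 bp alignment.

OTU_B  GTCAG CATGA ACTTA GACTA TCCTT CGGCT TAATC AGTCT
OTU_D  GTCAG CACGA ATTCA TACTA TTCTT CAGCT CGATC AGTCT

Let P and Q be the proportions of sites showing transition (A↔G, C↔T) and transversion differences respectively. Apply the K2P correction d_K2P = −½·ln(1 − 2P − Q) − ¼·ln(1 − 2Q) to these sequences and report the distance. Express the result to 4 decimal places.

0.2478

Differing sites — 8:T/C (Ti); 12:C/T (Ti); 14:T/C (Ti); 16:G/T (Tv); 22:C/T (Ti); 27:G/A (Ti); 31:T/C (Ti); 32:A/G (Ti).
Of the 8 differences, 7 transitions and 1 transversion over 40 sites: P = 7/40 = 0.175000, Q = 1/40 = 0.025000.
d = −0.5·ln(0.625000) − 0.25·ln(0.950000) = −0.5·(-0.470004) − 0.25·(-0.051293) = 0.2478.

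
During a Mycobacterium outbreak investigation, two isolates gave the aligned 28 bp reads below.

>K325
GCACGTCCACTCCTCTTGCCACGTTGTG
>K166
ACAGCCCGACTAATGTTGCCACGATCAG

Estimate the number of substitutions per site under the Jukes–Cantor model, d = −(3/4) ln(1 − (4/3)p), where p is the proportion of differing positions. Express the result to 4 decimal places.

0.5565

Differing sites — 1:G/A; 4:C/G; 5:G/C; 6:T/C; 8:C/G; 12:C/A; 13:C/A; 15:C/G; 24:T/A; 26:G/C; 27:T/A.
p = 11/28 = 0.392857.
d = −0.75 · ln(1 − (4/3)·0.392857) = −0.75 · ln(0.476191) = −0.75 · (-0.741936) = 0.5565.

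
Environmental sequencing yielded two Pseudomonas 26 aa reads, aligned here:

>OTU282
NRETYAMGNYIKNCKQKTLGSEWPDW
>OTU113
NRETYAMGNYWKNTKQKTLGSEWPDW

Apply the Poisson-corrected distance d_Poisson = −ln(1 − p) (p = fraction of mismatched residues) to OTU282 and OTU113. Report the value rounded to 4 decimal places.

Differing sites — 11:I/W; 14:C/T.
p = 2/26 = 0.076923.
d = −ln(1 − 0.076923) = −ln(0.923077) = 0.0800.

0.0800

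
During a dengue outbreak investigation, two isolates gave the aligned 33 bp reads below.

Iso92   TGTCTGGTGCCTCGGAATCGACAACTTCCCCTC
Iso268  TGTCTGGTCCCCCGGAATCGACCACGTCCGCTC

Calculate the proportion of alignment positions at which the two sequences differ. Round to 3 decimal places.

Mismatches occur at site 9 (G↔C), site 12 (T↔C), site 23 (A↔C), site 26 (T↔G), site 30 (C↔G).
There are 5 differences over 33 sites, so p = 5/33 = 0.152.

0.152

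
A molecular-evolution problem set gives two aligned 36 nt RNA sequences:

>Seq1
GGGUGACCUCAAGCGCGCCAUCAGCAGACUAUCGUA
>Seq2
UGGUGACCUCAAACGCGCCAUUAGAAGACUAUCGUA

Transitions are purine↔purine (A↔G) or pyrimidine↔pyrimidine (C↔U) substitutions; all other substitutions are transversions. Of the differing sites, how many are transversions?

2

Differing sites — 1:G/U (Tv); 13:G/A (Ti); 22:C/U (Ti); 25:C/A (Tv).
Of the 4 differences, 2 transitions and 2 transversions, so the answer is 2.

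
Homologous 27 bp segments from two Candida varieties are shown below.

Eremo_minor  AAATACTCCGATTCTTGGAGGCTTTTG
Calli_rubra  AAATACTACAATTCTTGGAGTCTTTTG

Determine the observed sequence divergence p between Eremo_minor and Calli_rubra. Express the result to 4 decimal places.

The sequences differ at positions 8 (C/A), 10 (G/A), 21 (G/T).
There are 3 differences over 27 sites, so p = 3/27 = 0.1111.

0.1111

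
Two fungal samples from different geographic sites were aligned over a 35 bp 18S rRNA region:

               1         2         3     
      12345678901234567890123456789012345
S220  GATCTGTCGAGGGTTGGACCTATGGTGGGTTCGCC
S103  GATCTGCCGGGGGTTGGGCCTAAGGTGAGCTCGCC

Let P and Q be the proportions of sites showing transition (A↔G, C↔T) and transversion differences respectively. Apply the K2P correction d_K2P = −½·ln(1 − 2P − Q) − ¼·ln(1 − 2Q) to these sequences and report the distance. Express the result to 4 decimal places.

0.2034

The sequences differ at positions 7 (T/C, transition), 10 (A/G, transition), 18 (A/G, transition), 23 (T/A, transversion), 28 (G/A, transition), 30 (T/C, transition).
Of the 6 differences, 5 transitions and 1 transversion over 35 sites: P = 5/35 = 0.142857, Q = 1/35 = 0.028571.
d = −0.5·ln(0.685715) − 0.25·ln(0.942858) = −0.5·(-0.377293) − 0.25·(-0.058840) = 0.2034.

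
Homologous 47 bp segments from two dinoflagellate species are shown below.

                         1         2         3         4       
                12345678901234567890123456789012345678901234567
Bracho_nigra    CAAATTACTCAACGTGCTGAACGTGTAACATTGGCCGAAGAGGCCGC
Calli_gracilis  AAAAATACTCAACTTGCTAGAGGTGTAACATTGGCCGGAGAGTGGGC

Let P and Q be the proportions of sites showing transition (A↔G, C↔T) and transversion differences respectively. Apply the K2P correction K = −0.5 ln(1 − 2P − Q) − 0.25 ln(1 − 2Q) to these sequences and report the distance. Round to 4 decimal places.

0.2503

The sequences differ at positions 1 (C/A, transversion), 5 (T/A, transversion), 14 (G/T, transversion), 19 (G/A, transition), 20 (A/G, transition), 22 (C/G, transversion), 38 (A/G, transition), 43 (G/T, transversion), 44 (C/G, transversion), 45 (C/G, transversion).
Of the 10 differences, 3 transitions and 7 transversions over 47 sites: P = 3/47 = 0.063830, Q = 7/47 = 0.148936.
d = −0.5·ln(0.723404) − 0.25·ln(0.702128) = −0.5·(-0.323787) − 0.25·(-0.353640) = 0.2503.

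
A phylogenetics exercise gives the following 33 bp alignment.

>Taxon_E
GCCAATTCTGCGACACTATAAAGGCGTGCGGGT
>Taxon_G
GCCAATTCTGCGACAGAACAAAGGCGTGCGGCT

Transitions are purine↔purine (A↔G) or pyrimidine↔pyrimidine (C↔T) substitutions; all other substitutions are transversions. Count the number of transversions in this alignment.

3

Differing sites — 16:C/G (Tv); 17:T/A (Tv); 19:T/C (Ti); 32:G/C (Tv).
Of the 4 differences, 1 transition and 3 transversions, so the answer is 3.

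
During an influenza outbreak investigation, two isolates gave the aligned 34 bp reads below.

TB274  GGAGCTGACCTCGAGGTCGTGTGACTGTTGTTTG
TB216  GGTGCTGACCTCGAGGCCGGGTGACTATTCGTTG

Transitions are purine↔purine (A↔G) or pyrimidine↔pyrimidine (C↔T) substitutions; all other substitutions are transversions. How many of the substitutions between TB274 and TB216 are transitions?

Mismatches occur at site 3 (A/T, transversion), site 17 (T/C, transition), site 20 (T/G, transversion), site 27 (G/A, transition), site 30 (G/C, transversion), site 31 (T/G, transversion).
Of the 6 differences, 2 transitions and 4 transversions, so the answer is 2.

2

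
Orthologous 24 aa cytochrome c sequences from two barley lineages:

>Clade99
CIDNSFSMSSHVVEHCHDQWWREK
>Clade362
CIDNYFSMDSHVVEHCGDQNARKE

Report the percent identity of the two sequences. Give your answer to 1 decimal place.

70.8%

The sequences differ at positions 5 (S/Y), 9 (S/D), 17 (H/G), 20 (W/N), 21 (W/A), 23 (E/K), 24 (K/E).
17 of the 24 sites match, so the percent identity is 17/24 × 100 = 70.8%.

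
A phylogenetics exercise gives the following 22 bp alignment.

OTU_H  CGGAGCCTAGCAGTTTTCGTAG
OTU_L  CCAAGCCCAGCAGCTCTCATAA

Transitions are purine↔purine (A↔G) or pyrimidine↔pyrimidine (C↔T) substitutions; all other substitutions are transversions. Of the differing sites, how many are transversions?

1

Differing sites — 2:G/C (Tv); 3:G/A (Ti); 8:T/C (Ti); 14:T/C (Ti); 16:T/C (Ti); 19:G/A (Ti); 22:G/A (Ti).
Of the 7 differences, 6 transitions and 1 transversion, so the answer is 1.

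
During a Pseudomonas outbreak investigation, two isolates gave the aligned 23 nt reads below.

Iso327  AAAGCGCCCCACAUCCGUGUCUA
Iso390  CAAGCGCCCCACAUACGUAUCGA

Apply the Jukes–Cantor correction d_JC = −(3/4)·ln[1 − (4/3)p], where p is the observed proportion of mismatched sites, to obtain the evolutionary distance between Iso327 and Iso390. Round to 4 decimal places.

0.1979

The sequences differ at positions 1 (A/C), 15 (C/A), 19 (G/A), 22 (U/G).
p = 4/23 = 0.173913.
d = −0.75 · ln(1 − (4/3)·0.173913) = −0.75 · ln(0.768116) = −0.75 · (-0.263815) = 0.1979.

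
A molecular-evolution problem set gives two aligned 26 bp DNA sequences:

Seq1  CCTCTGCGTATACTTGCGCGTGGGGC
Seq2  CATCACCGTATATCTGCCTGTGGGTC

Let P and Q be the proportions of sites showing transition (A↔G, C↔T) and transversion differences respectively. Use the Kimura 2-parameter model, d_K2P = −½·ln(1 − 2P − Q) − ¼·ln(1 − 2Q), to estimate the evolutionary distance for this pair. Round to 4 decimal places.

0.3964

Differing sites — 2:C/A (Tv); 5:T/A (Tv); 6:G/C (Tv); 13:C/T (Ti); 14:T/C (Ti); 18:G/C (Tv); 19:C/T (Ti); 25:G/T (Tv).
Of the 8 differences, 3 transitions and 5 transversions over 26 sites: P = 3/26 = 0.115385, Q = 5/26 = 0.192308.
d = −0.5·ln(0.576922) − 0.25·ln(0.615384) = −0.5·(-0.550048) − 0.25·(-0.485509) = 0.3964.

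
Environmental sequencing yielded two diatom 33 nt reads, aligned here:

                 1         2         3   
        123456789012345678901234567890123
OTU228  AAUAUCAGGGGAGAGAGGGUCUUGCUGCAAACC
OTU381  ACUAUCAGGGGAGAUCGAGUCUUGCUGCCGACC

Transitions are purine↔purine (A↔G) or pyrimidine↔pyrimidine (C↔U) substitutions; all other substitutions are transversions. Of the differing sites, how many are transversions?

4

The sequences differ at positions 2 (A/C, transversion), 15 (G/U, transversion), 16 (A/C, transversion), 18 (G/A, transition), 29 (A/C, transversion), 30 (A/G, transition).
Of the 6 differences, 2 transitions and 4 transversions, so the answer is 4.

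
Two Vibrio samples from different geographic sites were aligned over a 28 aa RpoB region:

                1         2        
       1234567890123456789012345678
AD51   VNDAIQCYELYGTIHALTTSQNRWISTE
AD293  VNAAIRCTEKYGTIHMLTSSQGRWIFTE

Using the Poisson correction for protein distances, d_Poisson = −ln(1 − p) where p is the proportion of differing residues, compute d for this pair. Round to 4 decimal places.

Differing sites — 3:D/A; 6:Q/R; 8:Y/T; 10:L/K; 16:A/M; 19:T/S; 22:N/G; 26:S/F.
p = 8/28 = 0.285714.
d = −ln(1 − 0.285714) = −ln(0.714286) = 0.3365.

0.3365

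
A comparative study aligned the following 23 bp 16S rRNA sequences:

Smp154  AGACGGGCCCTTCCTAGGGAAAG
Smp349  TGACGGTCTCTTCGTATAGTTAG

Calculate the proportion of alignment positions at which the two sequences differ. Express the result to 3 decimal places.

0.348

Differing sites — 1:A/T; 7:G/T; 9:C/T; 14:C/G; 17:G/T; 18:G/A; 20:A/T; 21:A/T.
There are 8 differences over 23 sites, so p = 8/23 = 0.348.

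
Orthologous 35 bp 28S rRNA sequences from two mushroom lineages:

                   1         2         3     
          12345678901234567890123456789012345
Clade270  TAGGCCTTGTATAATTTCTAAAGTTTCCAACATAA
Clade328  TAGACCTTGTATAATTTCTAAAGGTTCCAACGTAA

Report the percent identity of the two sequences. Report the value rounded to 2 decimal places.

91.43%

Differing sites — 4:G/A; 24:T/G; 32:A/G.
32 of the 35 sites match, so the percent identity is 32/35 × 100 = 91.43%.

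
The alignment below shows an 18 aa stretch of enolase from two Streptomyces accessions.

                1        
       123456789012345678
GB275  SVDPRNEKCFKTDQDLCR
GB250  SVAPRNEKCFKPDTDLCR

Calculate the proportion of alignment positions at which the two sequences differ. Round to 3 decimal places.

0.167

Differing sites — 3:D/A; 12:T/P; 14:Q/T.
There are 3 differences over 18 sites, so p = 3/18 = 0.167.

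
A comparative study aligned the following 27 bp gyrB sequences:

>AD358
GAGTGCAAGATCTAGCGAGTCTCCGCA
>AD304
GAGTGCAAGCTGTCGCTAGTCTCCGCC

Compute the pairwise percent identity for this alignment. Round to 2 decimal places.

Mismatches occur at site 10 (A→C), site 12 (C→G), site 14 (A→C), site 17 (G→T), site 27 (A→C).
22 of the 27 sites match, so the percent identity is 22/27 × 100 = 81.48%.

81.48%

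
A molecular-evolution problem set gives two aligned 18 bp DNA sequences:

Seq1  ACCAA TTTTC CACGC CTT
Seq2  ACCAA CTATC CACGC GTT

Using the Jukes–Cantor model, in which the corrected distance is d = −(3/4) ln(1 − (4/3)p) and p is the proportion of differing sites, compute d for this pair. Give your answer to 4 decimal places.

Differing sites — 6:T/C; 8:T/A; 16:C/G.
p = 3/18 = 0.166667.
d = −0.75 · ln(1 − (4/3)·0.166667) = −0.75 · ln(0.777777) = −0.75 · (-0.251315) = 0.1885.

0.1885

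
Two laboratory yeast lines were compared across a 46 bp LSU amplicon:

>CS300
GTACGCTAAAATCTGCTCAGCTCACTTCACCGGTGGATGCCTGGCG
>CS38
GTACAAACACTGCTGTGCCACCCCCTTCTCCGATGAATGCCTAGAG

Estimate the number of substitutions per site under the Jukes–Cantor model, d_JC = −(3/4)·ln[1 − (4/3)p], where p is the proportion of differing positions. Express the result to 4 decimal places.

The sequences differ at positions 5 (G/A), 6 (C/A), 7 (T/A), 8 (A/C), 10 (A/C), 11 (A/T), 12 (T/G), 16 (C/T), 17 (T/G), 19 (A/C), 20 (G/A), 22 (T/C), 24 (A/C), 29 (A/T), 33 (G/A), 36 (G/A), 43 (G/A), 45 (C/A).
p = 18/46 = 0.391304.
d = −0.75 · ln(1 − (4/3)·0.391304) = −0.75 · ln(0.478261) = −0.75 · (-0.737599) = 0.5532.

0.5532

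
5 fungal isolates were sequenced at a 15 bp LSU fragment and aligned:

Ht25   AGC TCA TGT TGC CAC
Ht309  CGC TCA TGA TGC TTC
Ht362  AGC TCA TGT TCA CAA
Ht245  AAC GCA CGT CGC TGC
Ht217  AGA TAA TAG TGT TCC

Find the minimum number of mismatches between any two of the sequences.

3

Pairwise Hamming distances:
  Ht25 vs Ht309: 4
  Ht25 vs Ht362: 3
  Ht25 vs Ht245: 6
  Ht25 vs Ht217: 7
  Ht309 vs Ht362: 7
  Ht309 vs Ht245: 7
  Ht309 vs Ht217: 7
  Ht362 vs Ht245: 9
  Ht362 vs Ht217: 9
  Ht245 vs Ht217: 10
The smallest is 3, between Ht25 and Ht362.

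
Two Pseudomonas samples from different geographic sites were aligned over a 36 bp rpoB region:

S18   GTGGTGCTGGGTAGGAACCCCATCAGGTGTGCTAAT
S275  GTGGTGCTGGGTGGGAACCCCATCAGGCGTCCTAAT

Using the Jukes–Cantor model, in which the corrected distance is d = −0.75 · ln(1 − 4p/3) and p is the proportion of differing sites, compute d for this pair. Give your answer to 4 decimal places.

0.0883

The sequences differ at positions 13 (A/G), 28 (T/C), 31 (G/C).
p = 3/36 = 0.083333.
d = −0.75 · ln(1 − (4/3)·0.083333) = −0.75 · ln(0.888889) = −0.75 · (-0.117783) = 0.0883.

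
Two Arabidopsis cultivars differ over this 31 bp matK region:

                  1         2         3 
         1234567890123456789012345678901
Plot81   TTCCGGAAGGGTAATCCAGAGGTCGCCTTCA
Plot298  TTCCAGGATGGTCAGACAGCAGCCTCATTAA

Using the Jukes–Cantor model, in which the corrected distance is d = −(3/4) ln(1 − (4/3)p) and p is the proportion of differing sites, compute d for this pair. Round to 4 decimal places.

The sequences differ at positions 5 (G/A), 7 (A/G), 9 (G/T), 13 (A/C), 15 (T/G), 16 (C/A), 20 (A/C), 21 (G/A), 23 (T/C), 25 (G/T), 27 (C/A), 30 (C/A).
p = 12/31 = 0.387097.
d = −0.75 · ln(1 − (4/3)·0.387097) = −0.75 · ln(0.483871) = −0.75 · (-0.725937) = 0.5445.

0.5445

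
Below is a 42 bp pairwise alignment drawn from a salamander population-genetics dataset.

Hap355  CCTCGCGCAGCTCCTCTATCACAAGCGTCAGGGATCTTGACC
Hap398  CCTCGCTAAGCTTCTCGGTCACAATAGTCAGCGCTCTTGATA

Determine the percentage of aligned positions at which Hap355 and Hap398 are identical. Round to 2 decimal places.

Mismatches occur at site 7 (G↔T), site 8 (C↔A), site 13 (C↔T), site 17 (T↔G), site 18 (A↔G), site 25 (G↔T), site 26 (C↔A), site 32 (G↔C), site 34 (A↔C), site 41 (C↔T), site 42 (C↔A).
31 of the 42 sites match, so the percent identity is 31/42 × 100 = 73.81%.

73.81%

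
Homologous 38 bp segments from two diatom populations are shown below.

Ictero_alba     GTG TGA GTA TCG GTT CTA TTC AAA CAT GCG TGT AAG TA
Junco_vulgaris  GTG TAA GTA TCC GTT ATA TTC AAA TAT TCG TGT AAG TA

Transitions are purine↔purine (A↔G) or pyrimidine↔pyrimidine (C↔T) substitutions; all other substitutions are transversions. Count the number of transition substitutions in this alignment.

Mismatches occur at site 5 (G→A, transition), site 12 (G→C, transversion), site 16 (C→A, transversion), site 25 (C→T, transition), site 28 (G→T, transversion).
Of the 5 differences, 2 transitions and 3 transversions, so the answer is 2.

2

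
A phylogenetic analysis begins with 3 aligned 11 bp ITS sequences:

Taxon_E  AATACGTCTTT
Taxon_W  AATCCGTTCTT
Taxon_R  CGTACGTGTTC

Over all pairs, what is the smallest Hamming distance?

3

Pairwise Hamming distances:
  Taxon_E vs Taxon_W: 3
  Taxon_E vs Taxon_R: 4
  Taxon_W vs Taxon_R: 6
The smallest is 3, between Taxon_E and Taxon_W.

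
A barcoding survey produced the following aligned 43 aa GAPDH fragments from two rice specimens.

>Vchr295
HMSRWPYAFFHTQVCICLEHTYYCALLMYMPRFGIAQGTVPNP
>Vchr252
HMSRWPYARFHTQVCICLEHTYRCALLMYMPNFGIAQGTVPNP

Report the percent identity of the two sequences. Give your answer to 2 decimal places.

93.02%

Differing sites — 9:F/R; 23:Y/R; 32:R/N.
40 of the 43 sites match, so the percent identity is 40/43 × 100 = 93.02%.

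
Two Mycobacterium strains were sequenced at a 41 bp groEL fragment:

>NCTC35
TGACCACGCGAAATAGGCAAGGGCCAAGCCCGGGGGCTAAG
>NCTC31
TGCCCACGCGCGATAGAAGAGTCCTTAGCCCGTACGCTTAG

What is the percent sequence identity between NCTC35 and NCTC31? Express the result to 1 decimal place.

Mismatches occur at site 3 (A↔C), site 11 (A↔C), site 12 (A↔G), site 17 (G↔A), site 18 (C↔A), site 19 (A↔G), site 22 (G↔T), site 23 (G↔C), site 25 (C↔T), site 26 (A↔T), site 33 (G↔T), site 34 (G↔A), site 35 (G↔C), site 39 (A↔T).
27 of the 41 sites match, so the percent identity is 27/41 × 100 = 65.9%.

65.9%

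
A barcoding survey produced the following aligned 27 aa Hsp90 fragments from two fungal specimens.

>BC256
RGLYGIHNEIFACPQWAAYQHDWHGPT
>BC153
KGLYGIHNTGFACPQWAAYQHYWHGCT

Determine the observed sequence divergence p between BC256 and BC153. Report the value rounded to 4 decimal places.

0.1852

The sequences differ at positions 1 (R/K), 9 (E/T), 10 (I/G), 22 (D/Y), 26 (P/C).
There are 5 differences over 27 sites, so p = 5/27 = 0.1852.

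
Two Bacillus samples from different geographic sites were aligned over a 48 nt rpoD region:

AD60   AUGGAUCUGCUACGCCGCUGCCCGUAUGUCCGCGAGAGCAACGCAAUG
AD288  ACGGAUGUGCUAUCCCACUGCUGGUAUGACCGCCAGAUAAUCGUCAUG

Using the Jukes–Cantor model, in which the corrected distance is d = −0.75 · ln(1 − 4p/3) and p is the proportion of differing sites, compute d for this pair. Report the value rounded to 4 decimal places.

0.3694

Mismatches occur at site 2 (U/C), site 7 (C/G), site 13 (C/U), site 14 (G/C), site 17 (G/A), site 22 (C/U), site 23 (C/G), site 29 (U/A), site 34 (G/C), site 38 (G/U), site 39 (C/A), site 41 (A/U), site 44 (C/U), site 45 (A/C).
p = 14/48 = 0.291667.
d = −0.75 · ln(1 − (4/3)·0.291667) = −0.75 · ln(0.611111) = −0.75 · (-0.492477) = 0.3694.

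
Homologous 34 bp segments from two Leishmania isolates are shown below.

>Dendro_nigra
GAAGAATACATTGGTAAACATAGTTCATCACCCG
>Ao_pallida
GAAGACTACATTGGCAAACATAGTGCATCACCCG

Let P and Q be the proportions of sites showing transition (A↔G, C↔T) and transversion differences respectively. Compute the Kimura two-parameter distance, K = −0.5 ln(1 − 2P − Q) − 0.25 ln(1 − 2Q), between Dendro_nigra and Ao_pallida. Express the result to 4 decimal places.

The sequences differ at positions 6 (A/C, transversion), 15 (T/C, transition), 25 (T/G, transversion).
Of the 3 differences, 1 transition and 2 transversions over 34 sites: P = 1/34 = 0.029412, Q = 2/34 = 0.058824.
d = −0.5·ln(0.882352) − 0.25·ln(0.882352) = −0.5·(-0.125164) − 0.25·(-0.125164) = 0.0939.

0.0939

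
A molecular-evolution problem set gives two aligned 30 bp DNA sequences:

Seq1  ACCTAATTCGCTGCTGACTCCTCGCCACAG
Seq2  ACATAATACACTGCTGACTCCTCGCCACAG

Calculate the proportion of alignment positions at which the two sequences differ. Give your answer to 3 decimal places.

0.100

Differing sites — 3:C/A; 8:T/A; 10:G/A.
There are 3 differences over 30 sites, so p = 3/30 = 0.100.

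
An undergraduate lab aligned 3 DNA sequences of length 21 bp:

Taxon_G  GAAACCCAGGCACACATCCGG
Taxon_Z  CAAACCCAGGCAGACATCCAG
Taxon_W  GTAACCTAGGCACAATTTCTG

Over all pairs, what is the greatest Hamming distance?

Pairwise Hamming distances:
  Taxon_G vs Taxon_Z: 3
  Taxon_G vs Taxon_W: 6
  Taxon_Z vs Taxon_W: 8
The largest is 8, between Taxon_Z and Taxon_W.

8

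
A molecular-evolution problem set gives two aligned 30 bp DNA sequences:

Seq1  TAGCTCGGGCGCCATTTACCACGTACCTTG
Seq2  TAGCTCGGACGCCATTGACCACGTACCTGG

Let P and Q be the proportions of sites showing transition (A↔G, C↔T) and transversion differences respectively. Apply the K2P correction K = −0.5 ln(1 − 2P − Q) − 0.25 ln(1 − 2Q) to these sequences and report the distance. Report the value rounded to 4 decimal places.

The sequences differ at positions 9 (G/A, transition), 17 (T/G, transversion), 29 (T/G, transversion).
Of the 3 differences, 1 transition and 2 transversions over 30 sites: P = 1/30 = 0.033333, Q = 2/30 = 0.066667.
d = −0.5·ln(0.866667) − 0.25·ln(0.866666) = −0.5·(-0.143100) − 0.25·(-0.143102) = 0.1073.

0.1073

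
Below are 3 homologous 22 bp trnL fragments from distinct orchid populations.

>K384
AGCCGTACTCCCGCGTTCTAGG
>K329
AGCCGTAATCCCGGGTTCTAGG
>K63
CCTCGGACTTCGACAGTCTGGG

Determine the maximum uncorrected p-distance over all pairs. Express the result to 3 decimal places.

0.545

Pairwise Hamming distances:
  K384 vs K329: 2
  K384 vs K63: 10
  K329 vs K63: 12
The largest is 12 mismatches, between K329 and K63; p = 12/22 = 0.545.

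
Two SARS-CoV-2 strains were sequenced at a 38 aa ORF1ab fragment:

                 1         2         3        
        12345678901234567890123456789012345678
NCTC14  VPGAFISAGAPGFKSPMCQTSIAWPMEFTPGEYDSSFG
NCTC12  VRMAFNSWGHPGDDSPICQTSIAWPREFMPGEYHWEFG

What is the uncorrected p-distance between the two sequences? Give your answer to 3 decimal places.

The sequences differ at positions 2 (P/R), 3 (G/M), 6 (I/N), 8 (A/W), 10 (A/H), 13 (F/D), 14 (K/D), 17 (M/I), 26 (M/R), 29 (T/M), 34 (D/H), 35 (S/W), 36 (S/E).
There are 13 differences over 38 sites, so p = 13/38 = 0.342.

0.342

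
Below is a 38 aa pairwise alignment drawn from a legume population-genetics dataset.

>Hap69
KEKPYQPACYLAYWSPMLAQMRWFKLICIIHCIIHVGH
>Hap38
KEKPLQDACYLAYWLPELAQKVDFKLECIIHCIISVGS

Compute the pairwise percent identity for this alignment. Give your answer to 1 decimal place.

73.7%

Mismatches occur at site 5 (Y↔L), site 7 (P↔D), site 15 (S↔L), site 17 (M↔E), site 21 (M↔K), site 22 (R↔V), site 23 (W↔D), site 27 (I↔E), site 35 (H↔S), site 38 (H↔S).
28 of the 38 sites match, so the percent identity is 28/38 × 100 = 73.7%.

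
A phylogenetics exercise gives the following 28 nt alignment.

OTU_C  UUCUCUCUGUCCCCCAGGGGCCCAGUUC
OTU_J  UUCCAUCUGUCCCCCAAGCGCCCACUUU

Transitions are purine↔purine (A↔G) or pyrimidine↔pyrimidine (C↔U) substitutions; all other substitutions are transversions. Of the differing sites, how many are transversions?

Mismatches occur at site 4 (U/C, transition), site 5 (C/A, transversion), site 17 (G/A, transition), site 19 (G/C, transversion), site 25 (G/C, transversion), site 28 (C/U, transition).
Of the 6 differences, 3 transitions and 3 transversions, so the answer is 3.

3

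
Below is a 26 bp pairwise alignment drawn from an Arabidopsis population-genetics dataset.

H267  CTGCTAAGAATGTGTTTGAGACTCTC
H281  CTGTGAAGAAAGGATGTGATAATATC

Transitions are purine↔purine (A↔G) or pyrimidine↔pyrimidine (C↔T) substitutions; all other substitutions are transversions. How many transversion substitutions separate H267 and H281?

7

Differing sites — 4:C/T (Ti); 5:T/G (Tv); 11:T/A (Tv); 13:T/G (Tv); 14:G/A (Ti); 16:T/G (Tv); 20:G/T (Tv); 22:C/A (Tv); 24:C/A (Tv).
Of the 9 differences, 2 transitions and 7 transversions, so the answer is 7.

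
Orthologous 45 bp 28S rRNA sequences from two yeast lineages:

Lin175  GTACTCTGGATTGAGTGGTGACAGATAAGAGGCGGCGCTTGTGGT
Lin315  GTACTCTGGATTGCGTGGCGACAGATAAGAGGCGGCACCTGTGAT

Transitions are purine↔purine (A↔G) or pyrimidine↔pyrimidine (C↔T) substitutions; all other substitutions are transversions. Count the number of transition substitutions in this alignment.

4

Differing sites — 14:A/C (Tv); 19:T/C (Ti); 37:G/A (Ti); 39:T/C (Ti); 44:G/A (Ti).
Of the 5 differences, 4 transitions and 1 transversion, so the answer is 4.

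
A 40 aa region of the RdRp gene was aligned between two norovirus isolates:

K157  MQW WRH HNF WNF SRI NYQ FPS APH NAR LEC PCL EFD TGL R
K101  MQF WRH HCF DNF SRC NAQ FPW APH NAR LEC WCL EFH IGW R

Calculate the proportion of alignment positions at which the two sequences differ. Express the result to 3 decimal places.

Mismatches occur at site 3 (W↔F), site 8 (N↔C), site 10 (W↔D), site 15 (I↔C), site 17 (Y↔A), site 21 (S↔W), site 31 (P↔W), site 36 (D↔H), site 37 (T↔I), site 39 (L↔W).
There are 10 differences over 40 sites, so p = 10/40 = 0.250.

0.250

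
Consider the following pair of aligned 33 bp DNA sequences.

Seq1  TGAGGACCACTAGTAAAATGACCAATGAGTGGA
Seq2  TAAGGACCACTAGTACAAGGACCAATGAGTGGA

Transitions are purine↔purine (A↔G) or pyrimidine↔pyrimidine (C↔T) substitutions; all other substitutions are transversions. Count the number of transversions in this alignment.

Differing sites — 2:G/A (Ti); 16:A/C (Tv); 19:T/G (Tv).
Of the 3 differences, 1 transition and 2 transversions, so the answer is 2.

2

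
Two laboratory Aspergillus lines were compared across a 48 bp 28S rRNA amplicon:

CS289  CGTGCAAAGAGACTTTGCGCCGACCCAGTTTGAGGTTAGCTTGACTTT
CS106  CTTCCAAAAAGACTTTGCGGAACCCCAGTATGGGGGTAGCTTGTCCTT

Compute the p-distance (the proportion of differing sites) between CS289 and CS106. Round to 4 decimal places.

0.2500

The sequences differ at positions 2 (G/T), 4 (G/C), 9 (G/A), 20 (C/G), 21 (C/A), 22 (G/A), 23 (A/C), 30 (T/A), 33 (A/G), 36 (T/G), 44 (A/T), 46 (T/C).
There are 12 differences over 48 sites, so p = 12/48 = 0.2500.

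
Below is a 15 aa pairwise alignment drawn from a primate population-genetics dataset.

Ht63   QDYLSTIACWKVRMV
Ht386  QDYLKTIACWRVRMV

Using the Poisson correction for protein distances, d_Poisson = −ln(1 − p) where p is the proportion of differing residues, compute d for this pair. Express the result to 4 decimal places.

Mismatches occur at site 5 (S→K), site 11 (K→R).
p = 2/15 = 0.133333.
d = −ln(1 − 0.133333) = −ln(0.866667) = 0.1431.

0.1431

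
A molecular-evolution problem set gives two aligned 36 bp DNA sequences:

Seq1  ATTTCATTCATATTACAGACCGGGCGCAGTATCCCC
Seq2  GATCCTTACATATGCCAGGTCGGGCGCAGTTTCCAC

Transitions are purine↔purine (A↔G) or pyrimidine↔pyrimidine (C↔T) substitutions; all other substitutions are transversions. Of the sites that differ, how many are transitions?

4

Mismatches occur at site 1 (A→G, transition), site 2 (T→A, transversion), site 4 (T→C, transition), site 6 (A→T, transversion), site 8 (T→A, transversion), site 14 (T→G, transversion), site 15 (A→C, transversion), site 19 (A→G, transition), site 20 (C→T, transition), site 31 (A→T, transversion), site 35 (C→A, transversion).
Of the 11 differences, 4 transitions and 7 transversions, so the answer is 4.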